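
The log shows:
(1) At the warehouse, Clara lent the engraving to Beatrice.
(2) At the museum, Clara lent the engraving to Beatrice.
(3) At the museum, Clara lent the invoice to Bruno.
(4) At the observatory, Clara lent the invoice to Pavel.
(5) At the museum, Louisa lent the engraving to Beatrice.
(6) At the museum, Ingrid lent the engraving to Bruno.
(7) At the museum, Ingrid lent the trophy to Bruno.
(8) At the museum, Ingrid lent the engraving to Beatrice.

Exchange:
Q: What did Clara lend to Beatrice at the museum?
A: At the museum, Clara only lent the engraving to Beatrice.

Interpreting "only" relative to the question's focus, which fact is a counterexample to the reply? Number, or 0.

0

Answering "What did ...?" puts focus on the thing — here, "the engraving".
So "only" ranges over things; the rest (same agent, recipient, setting (Clara / Beatrice / at the museum)) is presupposed.
No fact keeps same agent, recipient, setting (Clara / Beatrice / at the museum) while changing the thing; every other fact differs on something backgrounded. The reply stands.
(Fact (1) would refute a reading with focus on the setting — but that is not what the question asks.)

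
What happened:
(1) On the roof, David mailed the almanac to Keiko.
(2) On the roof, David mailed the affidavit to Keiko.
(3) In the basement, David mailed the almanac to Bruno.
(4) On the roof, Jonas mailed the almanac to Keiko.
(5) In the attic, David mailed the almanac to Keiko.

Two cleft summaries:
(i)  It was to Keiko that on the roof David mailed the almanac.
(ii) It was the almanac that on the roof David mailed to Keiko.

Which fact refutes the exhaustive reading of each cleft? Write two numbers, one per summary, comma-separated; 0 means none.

Summary (i) focuses "Keiko" (the recipient); background David as agent and the almanac as thing and on the roof as setting. No fact matches that background with a different recipient, so 0.
Summary (ii) focuses "the almanac" (the thing); background David as agent and Keiko as recipient and on the roof as setting. Fact (2) matches that background with thing = the affidavit — refutes (ii).

0, 2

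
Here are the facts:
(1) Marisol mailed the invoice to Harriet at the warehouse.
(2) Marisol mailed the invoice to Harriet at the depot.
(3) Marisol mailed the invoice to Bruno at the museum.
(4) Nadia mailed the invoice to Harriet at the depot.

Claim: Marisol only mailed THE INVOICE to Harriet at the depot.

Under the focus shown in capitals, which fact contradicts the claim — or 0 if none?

0

The capitals mark "the invoice" as focus. So "only" rules out other things, with the rest (same agent, recipient, setting (Marisol / Harriet / at the depot)) as background.
No fact matches same agent, recipient, setting (Marisol / Harriet / at the depot) with a different thing — every other fact differs on at least one backgrounded slot. So no fact refutes it.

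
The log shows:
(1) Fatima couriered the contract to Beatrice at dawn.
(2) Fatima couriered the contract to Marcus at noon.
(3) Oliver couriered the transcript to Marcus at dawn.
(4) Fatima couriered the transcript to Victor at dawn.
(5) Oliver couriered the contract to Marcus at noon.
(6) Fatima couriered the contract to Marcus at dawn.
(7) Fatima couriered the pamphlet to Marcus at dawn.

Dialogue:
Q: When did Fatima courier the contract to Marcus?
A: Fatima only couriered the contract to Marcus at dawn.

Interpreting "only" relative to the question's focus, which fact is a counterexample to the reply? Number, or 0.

2

The question "When did ...?" targets the setting, so in the reply the focus falls on "at dawn".
"Only" then excludes alternative settings while the background — Fatima as agent and the contract as thing and Marcus as recipient — is held fixed.
Fact (2) keeps Fatima as agent and the contract as thing and Marcus as recipient but has setting = at noon; that refutes the reply.
(Fact (7) would refute a reading with focus on the thing — but that is not what the question asks.)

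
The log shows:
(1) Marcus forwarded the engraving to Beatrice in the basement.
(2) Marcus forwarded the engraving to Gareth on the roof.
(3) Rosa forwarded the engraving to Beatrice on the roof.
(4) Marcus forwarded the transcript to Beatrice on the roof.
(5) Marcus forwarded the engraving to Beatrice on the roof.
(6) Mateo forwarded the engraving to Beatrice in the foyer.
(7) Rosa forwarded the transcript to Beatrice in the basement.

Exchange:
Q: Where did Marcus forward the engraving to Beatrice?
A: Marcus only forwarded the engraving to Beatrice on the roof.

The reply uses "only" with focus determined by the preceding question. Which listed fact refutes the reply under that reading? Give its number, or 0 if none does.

1

Answering "Where did ...?" puts focus on the setting — here, "on the roof".
So "only" ranges over settings; the rest (same agent, thing, recipient (Marcus / the engraving / Beatrice)) is presupposed.
Fact (1) shares the background with a different setting (in the basement) — counterexample.
(Fact (4) would refute a reading with focus on the thing — but that is not what the question asks.)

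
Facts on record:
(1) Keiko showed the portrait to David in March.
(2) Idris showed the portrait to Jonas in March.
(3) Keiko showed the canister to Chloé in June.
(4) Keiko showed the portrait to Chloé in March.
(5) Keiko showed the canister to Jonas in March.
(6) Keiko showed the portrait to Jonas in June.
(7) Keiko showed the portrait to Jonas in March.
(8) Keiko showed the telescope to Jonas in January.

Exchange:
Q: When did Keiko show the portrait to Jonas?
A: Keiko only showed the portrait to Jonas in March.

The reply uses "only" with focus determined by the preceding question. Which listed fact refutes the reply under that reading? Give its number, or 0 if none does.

6

Answering "When did ...?" puts focus on the setting — here, "in March".
So "only" ranges over settings; the rest (same agent, thing, recipient (Keiko / the portrait / Jonas)) is presupposed.
Fact (6) shares the background with a different setting (in June) — counterexample.
(Fact (1) would refute a reading with focus on the recipient — but that is not what the question asks.)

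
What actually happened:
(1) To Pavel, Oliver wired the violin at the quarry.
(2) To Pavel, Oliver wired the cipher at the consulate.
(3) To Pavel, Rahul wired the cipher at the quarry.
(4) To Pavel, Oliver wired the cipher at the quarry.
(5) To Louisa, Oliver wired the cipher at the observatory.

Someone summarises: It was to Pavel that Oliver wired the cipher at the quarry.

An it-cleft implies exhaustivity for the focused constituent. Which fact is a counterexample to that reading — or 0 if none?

0

The cleft puts "Pavel" in focus and presupposes the open proposition with agent = Oliver, thing = the cipher, setting = at the quarry.
Exhaustivity: Pavel is the only recipient satisfying that background.
Every other fact differs from the presupposition on some backgrounded slot, so none challenges the exhaustivity.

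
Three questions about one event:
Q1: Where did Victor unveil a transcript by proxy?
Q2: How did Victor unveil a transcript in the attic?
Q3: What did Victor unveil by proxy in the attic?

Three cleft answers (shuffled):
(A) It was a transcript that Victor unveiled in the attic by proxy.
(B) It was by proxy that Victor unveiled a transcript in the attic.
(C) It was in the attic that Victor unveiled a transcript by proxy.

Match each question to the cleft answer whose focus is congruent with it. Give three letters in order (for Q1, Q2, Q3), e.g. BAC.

Q1 asks about the location; cleft (C) focuses "in the attic", which is the location — so Q1 → C.
Q2 asks about the manner; cleft (B) focuses "by proxy", which is the manner — so Q2 → B.
Q3 asks about the direct object; cleft (A) focuses "a transcript", which is the direct object — so Q3 → A.
Mapping: Q1→C, Q2→B, Q3→A.

CBA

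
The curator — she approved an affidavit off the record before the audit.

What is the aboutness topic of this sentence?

The construction explicitly marks "the curator" as what the sentence is about — the topic.
The remainder of the clause is the comment (what is said about the topic).

the curator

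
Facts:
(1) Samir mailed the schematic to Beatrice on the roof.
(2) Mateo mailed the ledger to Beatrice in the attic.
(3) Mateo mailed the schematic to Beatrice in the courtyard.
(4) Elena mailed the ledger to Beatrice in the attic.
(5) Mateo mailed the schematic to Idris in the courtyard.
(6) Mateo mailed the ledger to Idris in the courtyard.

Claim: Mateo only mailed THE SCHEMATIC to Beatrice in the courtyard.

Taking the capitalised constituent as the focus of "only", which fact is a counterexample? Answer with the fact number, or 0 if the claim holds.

Focus (in capitals) is "the schematic" — the thing. "Only" excludes alternative things while holding fixed same agent, recipient, setting (Mateo / Beatrice / in the courtyard).
No fact matches same agent, recipient, setting (Mateo / Beatrice / in the courtyard) with a different thing — every other fact differs on at least one backgrounded slot. So no fact refutes it.

0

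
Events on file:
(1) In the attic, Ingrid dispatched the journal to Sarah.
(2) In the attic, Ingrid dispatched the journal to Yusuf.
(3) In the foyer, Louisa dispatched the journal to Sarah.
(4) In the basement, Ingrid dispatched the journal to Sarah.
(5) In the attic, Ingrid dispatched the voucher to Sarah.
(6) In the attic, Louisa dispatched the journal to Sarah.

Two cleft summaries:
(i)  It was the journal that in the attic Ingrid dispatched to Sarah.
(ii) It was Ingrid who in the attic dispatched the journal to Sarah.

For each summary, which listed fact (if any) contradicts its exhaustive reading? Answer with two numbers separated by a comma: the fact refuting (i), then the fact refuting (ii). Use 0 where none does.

5, 6

Summary (i) focuses "the journal" (the thing); background same agent, recipient, setting (Ingrid / Sarah / in the attic). Fact (5) matches that background with thing = the voucher — refutes (i).
Summary (ii) focuses "Ingrid" (the agent); background same thing, recipient, setting (the journal / Sarah / in the attic). Fact (6) matches that background with agent = Louisa — refutes (ii).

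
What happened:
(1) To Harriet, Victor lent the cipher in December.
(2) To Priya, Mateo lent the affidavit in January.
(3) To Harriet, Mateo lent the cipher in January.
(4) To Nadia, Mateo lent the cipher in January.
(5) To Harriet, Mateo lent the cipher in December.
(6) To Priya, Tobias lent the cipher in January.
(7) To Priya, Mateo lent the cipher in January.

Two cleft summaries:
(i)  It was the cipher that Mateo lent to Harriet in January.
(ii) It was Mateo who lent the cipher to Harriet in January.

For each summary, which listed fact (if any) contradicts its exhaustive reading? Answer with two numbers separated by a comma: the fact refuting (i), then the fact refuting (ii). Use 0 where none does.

0, 0

Summary (i) focuses "the cipher" (the thing); background same agent, recipient, setting (Mateo / Harriet / in January). No fact matches that background with a different thing, so 0.
Summary (ii) focuses "Mateo" (the agent); background same thing, recipient, setting (the cipher / Harriet / in January). No fact matches that background with a different agent, so 0.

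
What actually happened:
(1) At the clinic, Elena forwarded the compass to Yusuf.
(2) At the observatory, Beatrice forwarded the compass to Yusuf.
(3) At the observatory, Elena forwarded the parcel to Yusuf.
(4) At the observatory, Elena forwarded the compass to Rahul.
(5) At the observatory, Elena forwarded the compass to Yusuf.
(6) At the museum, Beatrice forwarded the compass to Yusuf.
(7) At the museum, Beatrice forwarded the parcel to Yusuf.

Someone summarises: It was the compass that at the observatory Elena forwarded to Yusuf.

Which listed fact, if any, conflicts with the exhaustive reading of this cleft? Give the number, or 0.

The cleft puts "the compass" in focus and presupposes the open proposition with Elena as agent and Yusuf as recipient and at the observatory as setting.
Exhaustivity: the compass is the only thing satisfying that background.
But fact (3) also has Elena as agent and Yusuf as recipient and at the observatory as setting, with thing = the parcel — so the exhaustive reading fails.

3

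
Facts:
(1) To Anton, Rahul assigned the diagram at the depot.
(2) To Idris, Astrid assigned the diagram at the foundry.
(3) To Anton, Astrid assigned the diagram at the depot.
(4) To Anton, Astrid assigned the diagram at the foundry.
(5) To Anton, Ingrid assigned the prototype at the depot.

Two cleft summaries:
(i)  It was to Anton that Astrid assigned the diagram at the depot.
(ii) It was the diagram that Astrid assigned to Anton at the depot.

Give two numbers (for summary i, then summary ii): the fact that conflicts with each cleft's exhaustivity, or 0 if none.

0, 0

(i): focus "Anton". No fact shares same agent, thing, setting (Astrid / the diagram / at the depot) with a different recipient. 0.
(ii): focus "the diagram". No fact shares same agent, recipient, setting (Astrid / Anton / at the depot) with a different thing. 0.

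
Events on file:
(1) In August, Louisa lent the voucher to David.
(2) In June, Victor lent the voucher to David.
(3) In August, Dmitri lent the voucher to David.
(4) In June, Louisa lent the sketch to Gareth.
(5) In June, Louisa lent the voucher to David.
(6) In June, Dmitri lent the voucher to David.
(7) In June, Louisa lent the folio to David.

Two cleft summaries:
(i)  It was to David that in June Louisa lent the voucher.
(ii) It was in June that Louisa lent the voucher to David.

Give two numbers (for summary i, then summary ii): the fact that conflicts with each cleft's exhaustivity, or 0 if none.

(i): focus "David". No fact shares same agent, thing, setting (Louisa / the voucher / in June) with a different recipient. 0.
(ii): focus "in June". Looking for same agent, thing, recipient (Louisa / the voucher / David) with some other setting — fact (1) has in August there. Refuted.

0, 1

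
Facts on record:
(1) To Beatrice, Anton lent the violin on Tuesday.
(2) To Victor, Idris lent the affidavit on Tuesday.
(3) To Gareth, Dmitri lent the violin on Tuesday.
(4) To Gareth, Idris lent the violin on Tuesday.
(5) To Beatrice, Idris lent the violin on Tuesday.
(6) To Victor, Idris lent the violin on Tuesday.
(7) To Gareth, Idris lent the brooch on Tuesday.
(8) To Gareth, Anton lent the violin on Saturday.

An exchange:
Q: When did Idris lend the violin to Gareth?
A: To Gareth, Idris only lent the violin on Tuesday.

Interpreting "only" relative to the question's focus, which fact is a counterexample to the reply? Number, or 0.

Answering "When did ...?" puts focus on the setting — here, "on Tuesday".
"Only" then excludes alternative settings while the background — agent = Idris, thing = the violin, recipient = Gareth — is held fixed.
No listed fact shares that background with another setting. Nothing contradicts the reply.
(Fact (5) would refute a reading with focus on the recipient — but that is not what the question asks.)

0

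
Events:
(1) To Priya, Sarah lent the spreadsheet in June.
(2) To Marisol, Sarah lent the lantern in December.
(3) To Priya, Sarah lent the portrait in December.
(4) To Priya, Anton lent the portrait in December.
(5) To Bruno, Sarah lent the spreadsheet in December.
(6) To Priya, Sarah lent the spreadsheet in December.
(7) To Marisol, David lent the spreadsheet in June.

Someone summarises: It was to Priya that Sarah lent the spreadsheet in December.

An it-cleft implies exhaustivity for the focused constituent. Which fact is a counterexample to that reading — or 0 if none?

5

Focus of the cleft: "Priya" (the recipient). Presupposed background: same agent, thing, setting (Sarah / the spreadsheet / in December).
The exhaustive reading says no other recipient fits that background.
But fact (5) also has same agent, thing, setting (Sarah / the spreadsheet / in December), with recipient = Bruno — so the exhaustive reading fails.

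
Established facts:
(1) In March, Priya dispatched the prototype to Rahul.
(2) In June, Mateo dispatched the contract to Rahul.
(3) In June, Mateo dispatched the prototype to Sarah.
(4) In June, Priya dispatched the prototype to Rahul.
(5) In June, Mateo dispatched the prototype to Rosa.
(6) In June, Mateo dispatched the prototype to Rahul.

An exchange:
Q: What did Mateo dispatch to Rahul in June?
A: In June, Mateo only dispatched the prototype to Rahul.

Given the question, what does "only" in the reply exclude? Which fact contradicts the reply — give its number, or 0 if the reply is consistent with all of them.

The question "What did ...?" targets the thing, so in the reply the focus falls on "the prototype".
So "only" ranges over things; the rest (agent = Mateo, recipient = Rahul, setting = in June) is presupposed.
Fact (2) keeps agent = Mateo, recipient = Rahul, setting = in June but has thing = the contract; that refutes the reply.
(Fact (3) would refute a reading with focus on the recipient — but that is not what the question asks.)

2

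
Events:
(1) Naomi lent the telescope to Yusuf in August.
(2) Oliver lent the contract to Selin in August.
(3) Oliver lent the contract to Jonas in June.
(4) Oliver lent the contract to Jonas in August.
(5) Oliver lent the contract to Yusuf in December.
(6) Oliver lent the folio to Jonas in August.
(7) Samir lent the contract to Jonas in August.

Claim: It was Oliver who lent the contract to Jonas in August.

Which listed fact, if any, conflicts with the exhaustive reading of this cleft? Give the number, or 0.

7

Focus of the cleft: "Oliver" (the agent). Presupposed background: same thing, recipient, setting (the contract / Jonas / in August).
Exhaustivity: Oliver is the only agent satisfying that background.
But fact (7) also has same thing, recipient, setting (the contract / Jonas / in August), with agent = Samir — so the exhaustive reading fails.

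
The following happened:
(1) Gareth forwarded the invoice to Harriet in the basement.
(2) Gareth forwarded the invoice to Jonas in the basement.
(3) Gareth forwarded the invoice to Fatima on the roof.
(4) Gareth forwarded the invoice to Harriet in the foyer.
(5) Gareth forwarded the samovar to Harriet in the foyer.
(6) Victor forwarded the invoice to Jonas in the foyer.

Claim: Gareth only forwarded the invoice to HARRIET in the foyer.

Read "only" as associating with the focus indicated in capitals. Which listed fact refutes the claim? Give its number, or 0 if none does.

0

The capitals mark "Harriet" as focus. So "only" rules out other recipients, with the rest (Gareth as agent and the invoice as thing and in the foyer as setting) as background.
Every other fact changes something in the background, not just the recipient. Nothing refutes the claim.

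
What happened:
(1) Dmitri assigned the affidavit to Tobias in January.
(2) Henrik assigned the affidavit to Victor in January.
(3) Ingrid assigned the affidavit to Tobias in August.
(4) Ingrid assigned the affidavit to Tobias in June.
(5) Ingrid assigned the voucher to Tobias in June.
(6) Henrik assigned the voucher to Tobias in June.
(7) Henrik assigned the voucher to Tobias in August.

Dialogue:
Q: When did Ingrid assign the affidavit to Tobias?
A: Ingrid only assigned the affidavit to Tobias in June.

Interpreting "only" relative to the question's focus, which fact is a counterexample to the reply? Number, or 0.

Answering "When did ...?" puts focus on the setting — here, "in June".
"Only" then excludes alternative settings while the background — Ingrid as agent and the affidavit as thing and Tobias as recipient — is held fixed.
Fact (3) shares the background with a different setting (in August) — counterexample.
(Fact (5) would refute a reading with focus on the thing — but that is not what the question asks.)

3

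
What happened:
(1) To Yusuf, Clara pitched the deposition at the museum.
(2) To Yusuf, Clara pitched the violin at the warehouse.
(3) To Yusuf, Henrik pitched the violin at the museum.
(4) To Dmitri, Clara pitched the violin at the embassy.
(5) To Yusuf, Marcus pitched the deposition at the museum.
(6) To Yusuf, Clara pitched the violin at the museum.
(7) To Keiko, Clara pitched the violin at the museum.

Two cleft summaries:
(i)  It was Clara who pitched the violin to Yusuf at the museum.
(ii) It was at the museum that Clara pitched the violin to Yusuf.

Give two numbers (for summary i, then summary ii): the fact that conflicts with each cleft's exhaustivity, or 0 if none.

Summary (i) focuses "Clara" (the agent); background same thing, recipient, setting (the violin / Yusuf / at the museum). Fact (3) matches that background with agent = Henrik — refutes (i).
Summary (ii) focuses "at the museum" (the setting); background same agent, thing, recipient (Clara / the violin / Yusuf). Fact (2) matches that background with setting = at the warehouse — refutes (ii).

3, 2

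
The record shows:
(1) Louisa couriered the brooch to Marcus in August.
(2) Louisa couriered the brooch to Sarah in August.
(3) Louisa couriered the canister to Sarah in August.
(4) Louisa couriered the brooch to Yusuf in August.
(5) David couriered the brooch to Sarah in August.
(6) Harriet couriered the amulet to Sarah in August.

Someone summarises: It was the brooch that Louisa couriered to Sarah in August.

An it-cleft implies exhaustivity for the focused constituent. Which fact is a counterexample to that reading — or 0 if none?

3

The cleft puts "the brooch" in focus and presupposes the open proposition with Louisa as agent and Sarah as recipient and in August as setting.
Exhaustivity: the brooch is the only thing satisfying that background.
Fact (3) shares the background but with thing = the canister; exhaustivity is violated.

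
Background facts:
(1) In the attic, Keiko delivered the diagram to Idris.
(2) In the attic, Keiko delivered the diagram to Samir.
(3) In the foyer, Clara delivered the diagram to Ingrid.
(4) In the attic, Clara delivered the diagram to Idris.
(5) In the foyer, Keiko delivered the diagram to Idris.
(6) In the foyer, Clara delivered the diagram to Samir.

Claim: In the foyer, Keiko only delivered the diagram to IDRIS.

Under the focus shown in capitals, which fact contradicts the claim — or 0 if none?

0

The capitals mark "Idris" as focus. So "only" rules out other recipients, with the rest (agent = Keiko, thing = the diagram, setting = in the foyer) as background.
No fact matches agent = Keiko, thing = the diagram, setting = in the foyer with a different recipient — every other fact differs on at least one backgrounded slot. So no fact refutes it.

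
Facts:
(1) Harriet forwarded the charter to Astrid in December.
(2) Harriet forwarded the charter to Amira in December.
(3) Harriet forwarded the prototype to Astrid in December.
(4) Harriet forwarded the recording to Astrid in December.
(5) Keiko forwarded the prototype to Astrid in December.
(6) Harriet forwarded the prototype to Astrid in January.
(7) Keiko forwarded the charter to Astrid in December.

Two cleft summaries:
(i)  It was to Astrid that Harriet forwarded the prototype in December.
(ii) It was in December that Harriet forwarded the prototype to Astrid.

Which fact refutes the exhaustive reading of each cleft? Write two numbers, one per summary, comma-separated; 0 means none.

Summary (i) focuses "Astrid" (the recipient); background same agent, thing, setting (Harriet / the prototype / in December). No fact matches that background with a different recipient, so 0.
Summary (ii) focuses "in December" (the setting); background same agent, thing, recipient (Harriet / the prototype / Astrid). Fact (6) matches that background with setting = in January — refutes (ii).

0, 6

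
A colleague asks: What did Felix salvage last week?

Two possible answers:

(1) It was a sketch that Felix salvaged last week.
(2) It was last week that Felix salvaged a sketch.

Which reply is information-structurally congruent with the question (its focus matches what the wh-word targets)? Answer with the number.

The question word "what" targets the direct object.
Option (1) clefts "a sketch" — that matches what the question asks about.
Option (2) clefts "last week" — the time, not what was asked.
So the congruent reply is (1).

1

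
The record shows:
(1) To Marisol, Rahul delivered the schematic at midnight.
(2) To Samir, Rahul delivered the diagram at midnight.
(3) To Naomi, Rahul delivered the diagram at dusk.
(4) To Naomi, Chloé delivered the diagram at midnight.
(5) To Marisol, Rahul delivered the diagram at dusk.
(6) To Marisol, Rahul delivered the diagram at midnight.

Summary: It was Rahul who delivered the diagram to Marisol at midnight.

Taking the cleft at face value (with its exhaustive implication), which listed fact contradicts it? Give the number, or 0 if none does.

0

The cleft puts "Rahul" in focus and presupposes the open proposition with same thing, recipient, setting (the diagram / Marisol / at midnight).
Exhaustivity: Rahul is the only agent satisfying that background.
Every other fact differs from the presupposition on some backgrounded slot, so none challenges the exhaustivity.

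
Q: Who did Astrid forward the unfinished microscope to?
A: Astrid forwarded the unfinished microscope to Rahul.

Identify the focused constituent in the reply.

to Rahul

The wh-word "who" asks about the recipient.
In the answer, "Astrid" and "the unfinished microscope" are given — repeated from the question.
The constituent filling the recipient gap is "to Rahul"; that is the focus and would carry nuclear stress.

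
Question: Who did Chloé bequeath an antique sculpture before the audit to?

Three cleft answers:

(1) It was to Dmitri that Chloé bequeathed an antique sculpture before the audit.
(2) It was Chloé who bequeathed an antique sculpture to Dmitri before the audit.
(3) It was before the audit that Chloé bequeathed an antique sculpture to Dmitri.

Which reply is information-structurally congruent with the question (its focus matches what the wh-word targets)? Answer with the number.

1

The question word "who" targets the recipient.
Option (1) clefts "to Dmitri" — that matches what the question asks about.
Option (2) clefts "Chloé" — the subject (agent), not what was asked.
Option (3) clefts "before the audit" — the time, not what was asked.
So the congruent reply is (1).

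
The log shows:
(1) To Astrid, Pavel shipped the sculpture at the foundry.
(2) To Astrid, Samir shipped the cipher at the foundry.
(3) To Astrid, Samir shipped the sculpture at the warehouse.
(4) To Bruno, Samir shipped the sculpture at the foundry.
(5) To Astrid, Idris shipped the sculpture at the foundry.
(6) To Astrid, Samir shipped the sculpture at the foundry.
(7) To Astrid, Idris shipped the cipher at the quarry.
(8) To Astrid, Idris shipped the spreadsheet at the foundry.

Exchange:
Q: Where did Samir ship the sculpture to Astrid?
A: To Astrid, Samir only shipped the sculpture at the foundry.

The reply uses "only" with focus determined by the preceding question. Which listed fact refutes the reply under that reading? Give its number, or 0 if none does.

3

Answering "Where did ...?" puts focus on the setting — here, "at the foundry".
"Only" then excludes alternative settings while the background — same agent, thing, recipient (Samir / the sculpture / Astrid) — is held fixed.
Fact (3) keeps same agent, thing, recipient (Samir / the sculpture / Astrid) but has setting = at the warehouse; that refutes the reply.
(Fact (4) would refute a reading with focus on the recipient — but that is not what the question asks.)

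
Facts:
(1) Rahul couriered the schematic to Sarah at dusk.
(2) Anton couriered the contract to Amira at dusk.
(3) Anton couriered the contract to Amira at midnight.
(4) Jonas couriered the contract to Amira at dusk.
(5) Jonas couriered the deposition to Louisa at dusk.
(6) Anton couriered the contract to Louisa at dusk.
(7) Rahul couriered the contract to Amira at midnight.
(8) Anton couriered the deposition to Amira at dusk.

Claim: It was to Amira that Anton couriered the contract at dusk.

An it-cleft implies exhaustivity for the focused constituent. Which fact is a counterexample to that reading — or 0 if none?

The cleft puts "Amira" in focus and presupposes the open proposition with same agent, thing, setting (Anton / the contract / at dusk).
The exhaustive reading says no other recipient fits that background.
But fact (6) also has same agent, thing, setting (Anton / the contract / at dusk), with recipient = Louisa — so the exhaustive reading fails.

6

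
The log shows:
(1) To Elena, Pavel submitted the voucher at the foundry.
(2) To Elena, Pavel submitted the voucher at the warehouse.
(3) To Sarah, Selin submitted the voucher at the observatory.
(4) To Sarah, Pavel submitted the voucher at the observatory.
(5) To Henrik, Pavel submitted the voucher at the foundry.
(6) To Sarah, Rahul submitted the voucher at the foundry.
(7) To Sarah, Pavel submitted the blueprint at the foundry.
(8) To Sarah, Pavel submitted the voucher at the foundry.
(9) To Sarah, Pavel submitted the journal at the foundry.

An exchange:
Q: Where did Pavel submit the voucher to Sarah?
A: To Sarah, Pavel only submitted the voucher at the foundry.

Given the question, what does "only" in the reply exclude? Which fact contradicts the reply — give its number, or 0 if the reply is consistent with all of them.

Answering "Where did ...?" puts focus on the setting — here, "at the foundry".
"Only" then excludes alternative settings while the background — Pavel as agent and the voucher as thing and Sarah as recipient — is held fixed.
Fact (4) keeps Pavel as agent and the voucher as thing and Sarah as recipient but has setting = at the observatory; that refutes the reply.
(Fact (1) would refute a reading with focus on the recipient — but that is not what the question asks.)

4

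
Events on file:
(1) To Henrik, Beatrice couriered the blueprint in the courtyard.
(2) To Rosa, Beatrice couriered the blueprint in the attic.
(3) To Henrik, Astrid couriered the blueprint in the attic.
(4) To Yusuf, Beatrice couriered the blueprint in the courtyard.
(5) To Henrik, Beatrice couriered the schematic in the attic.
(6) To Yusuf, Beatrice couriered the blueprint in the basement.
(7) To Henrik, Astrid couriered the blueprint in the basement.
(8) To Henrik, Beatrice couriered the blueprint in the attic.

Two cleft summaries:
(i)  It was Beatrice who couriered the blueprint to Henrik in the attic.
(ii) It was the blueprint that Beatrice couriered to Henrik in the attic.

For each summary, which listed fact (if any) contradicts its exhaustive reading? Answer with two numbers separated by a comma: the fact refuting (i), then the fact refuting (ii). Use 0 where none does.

(i): focus "Beatrice". Looking for the blueprint as thing and Henrik as recipient and in the attic as setting with some other agent — fact (3) has Astrid there. Refuted.
(ii): focus "the blueprint". Looking for Beatrice as agent and Henrik as recipient and in the attic as setting with some other thing — fact (5) has the schematic there. Refuted.

3, 5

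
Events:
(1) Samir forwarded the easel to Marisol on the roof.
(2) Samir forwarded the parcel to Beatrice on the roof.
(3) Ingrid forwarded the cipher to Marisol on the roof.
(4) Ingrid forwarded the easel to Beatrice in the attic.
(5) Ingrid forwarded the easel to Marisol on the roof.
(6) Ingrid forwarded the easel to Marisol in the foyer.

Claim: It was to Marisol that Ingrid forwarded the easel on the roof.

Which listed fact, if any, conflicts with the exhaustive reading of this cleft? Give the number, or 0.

0

The cleft puts "Marisol" in focus and presupposes the open proposition with agent = Ingrid, thing = the easel, setting = on the roof.
The exhaustive reading says no other recipient fits that background.
No listed fact matches the background with a different recipient. Exhaustivity holds.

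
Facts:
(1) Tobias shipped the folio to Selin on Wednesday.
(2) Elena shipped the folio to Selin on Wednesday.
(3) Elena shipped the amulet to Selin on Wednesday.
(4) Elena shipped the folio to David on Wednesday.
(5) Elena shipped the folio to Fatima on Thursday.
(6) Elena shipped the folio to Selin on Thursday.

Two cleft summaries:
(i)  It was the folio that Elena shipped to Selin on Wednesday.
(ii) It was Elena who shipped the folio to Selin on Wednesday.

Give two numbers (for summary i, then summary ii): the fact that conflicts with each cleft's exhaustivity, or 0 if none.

Summary (i) focuses "the folio" (the thing); background same agent, recipient, setting (Elena / Selin / on Wednesday). Fact (3) matches that background with thing = the amulet — refutes (i).
Summary (ii) focuses "Elena" (the agent); background same thing, recipient, setting (the folio / Selin / on Wednesday). Fact (1) matches that background with agent = Tobias — refutes (ii).

3, 1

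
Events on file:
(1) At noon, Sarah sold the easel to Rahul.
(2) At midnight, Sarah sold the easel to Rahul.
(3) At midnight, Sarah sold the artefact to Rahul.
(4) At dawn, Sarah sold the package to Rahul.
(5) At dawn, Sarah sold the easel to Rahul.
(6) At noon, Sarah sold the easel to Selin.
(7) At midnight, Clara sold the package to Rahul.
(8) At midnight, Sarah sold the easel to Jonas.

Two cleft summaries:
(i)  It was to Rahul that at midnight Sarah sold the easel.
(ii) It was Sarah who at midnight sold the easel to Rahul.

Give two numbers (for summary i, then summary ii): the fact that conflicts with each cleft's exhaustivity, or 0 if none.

8, 0

(i): focus "Rahul". Looking for Sarah as agent and the easel as thing and at midnight as setting with some other recipient — fact (8) has Jonas there. Refuted.
(ii): focus "Sarah". No fact shares the easel as thing and Rahul as recipient and at midnight as setting with a different agent. 0.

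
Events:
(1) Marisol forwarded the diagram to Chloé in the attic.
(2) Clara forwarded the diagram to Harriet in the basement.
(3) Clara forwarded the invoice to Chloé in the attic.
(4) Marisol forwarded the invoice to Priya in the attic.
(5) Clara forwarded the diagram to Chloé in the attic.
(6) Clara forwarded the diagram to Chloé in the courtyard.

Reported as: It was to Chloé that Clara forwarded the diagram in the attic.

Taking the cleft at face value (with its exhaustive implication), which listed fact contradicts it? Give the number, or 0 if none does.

0

The cleft puts "Chloé" in focus and presupposes the open proposition with same agent, thing, setting (Clara / the diagram / in the attic).
The exhaustive reading says no other recipient fits that background.
Every other fact differs from the presupposition on some backgrounded slot, so none challenges the exhaustivity.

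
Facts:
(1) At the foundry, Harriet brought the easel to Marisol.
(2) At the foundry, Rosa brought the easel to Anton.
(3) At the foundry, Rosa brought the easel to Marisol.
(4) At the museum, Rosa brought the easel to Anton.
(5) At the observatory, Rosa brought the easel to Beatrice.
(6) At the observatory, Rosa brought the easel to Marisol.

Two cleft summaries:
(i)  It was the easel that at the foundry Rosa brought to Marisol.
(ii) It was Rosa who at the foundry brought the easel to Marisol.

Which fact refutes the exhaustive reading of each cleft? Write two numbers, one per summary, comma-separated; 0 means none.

(i): focus "the easel". No fact shares agent = Rosa, recipient = Marisol, setting = at the foundry with a different thing. 0.
(ii): focus "Rosa". Looking for thing = the easel, recipient = Marisol, setting = at the foundry with some other agent — fact (1) has Harriet there. Refuted.

0, 1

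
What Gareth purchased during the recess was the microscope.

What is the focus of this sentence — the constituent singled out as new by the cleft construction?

the microscope

In a pseudo-cleft "What ... was X", the post-copular constituent X is the focus.
Here the focus is "the microscope". The backgrounded (presupposed) material includes "Gareth" and "during the recess".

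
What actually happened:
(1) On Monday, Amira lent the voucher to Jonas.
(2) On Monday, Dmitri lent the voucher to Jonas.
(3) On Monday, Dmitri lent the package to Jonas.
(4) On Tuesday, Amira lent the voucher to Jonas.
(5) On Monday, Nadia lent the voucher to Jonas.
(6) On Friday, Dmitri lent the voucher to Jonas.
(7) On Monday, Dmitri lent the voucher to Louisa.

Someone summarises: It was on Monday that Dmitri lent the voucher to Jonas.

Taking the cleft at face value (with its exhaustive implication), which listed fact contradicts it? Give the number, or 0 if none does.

6

The cleft puts "on Monday" in focus and presupposes the open proposition with Dmitri as agent and the voucher as thing and Jonas as recipient.
The exhaustive reading says no other setting fits that background.
Fact (6) shares the background but with setting = on Friday; exhaustivity is violated.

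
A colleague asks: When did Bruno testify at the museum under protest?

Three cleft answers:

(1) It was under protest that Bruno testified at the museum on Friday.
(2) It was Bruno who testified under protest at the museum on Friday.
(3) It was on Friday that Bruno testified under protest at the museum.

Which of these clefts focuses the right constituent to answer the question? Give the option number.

The question word "when" targets the time.
Option (1) clefts "under protest" — the manner, not what was asked.
Option (2) clefts "Bruno" — the subject (agent), not what was asked.
Option (3) clefts "on Friday" — that matches what the question asks about.
So the congruent reply is (3).

3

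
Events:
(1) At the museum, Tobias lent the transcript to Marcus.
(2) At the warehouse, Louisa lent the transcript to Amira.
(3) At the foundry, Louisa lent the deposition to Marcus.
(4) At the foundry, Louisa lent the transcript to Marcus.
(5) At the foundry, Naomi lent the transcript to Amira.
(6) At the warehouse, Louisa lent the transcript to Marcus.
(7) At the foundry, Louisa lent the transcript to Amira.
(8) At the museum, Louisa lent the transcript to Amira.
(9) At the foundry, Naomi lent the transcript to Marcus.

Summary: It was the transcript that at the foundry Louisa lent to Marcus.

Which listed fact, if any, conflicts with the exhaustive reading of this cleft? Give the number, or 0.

The cleft puts "the transcript" in focus and presupposes the open proposition with agent = Louisa, recipient = Marcus, setting = at the foundry.
The exhaustive reading says no other thing fits that background.
Fact (3) shares the background but with thing = the deposition; exhaustivity is violated.

3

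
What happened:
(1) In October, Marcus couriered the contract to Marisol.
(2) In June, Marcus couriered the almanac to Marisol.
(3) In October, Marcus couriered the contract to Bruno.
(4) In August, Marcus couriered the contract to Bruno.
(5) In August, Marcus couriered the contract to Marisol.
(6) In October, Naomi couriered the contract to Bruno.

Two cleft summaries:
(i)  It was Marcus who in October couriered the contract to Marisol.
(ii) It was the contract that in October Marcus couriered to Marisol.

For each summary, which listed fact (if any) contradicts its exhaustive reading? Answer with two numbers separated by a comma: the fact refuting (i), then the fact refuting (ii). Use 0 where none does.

0, 0

(i): focus "Marcus". No fact shares the contract as thing and Marisol as recipient and in October as setting with a different agent. 0.
(ii): focus "the contract". No fact shares Marcus as agent and Marisol as recipient and in October as setting with a different thing. 0.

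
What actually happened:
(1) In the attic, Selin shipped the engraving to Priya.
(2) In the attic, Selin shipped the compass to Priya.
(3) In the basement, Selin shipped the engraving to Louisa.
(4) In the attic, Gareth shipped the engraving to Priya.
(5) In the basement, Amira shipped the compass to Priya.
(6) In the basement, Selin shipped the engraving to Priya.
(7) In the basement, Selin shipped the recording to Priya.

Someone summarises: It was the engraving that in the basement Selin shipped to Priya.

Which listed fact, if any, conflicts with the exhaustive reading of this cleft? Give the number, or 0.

The cleft puts "the engraving" in focus and presupposes the open proposition with agent = Selin, recipient = Priya, setting = in the basement.
The exhaustive reading says no other thing fits that background.
Fact (7) shares the background but with thing = the recording; exhaustivity is violated.

7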